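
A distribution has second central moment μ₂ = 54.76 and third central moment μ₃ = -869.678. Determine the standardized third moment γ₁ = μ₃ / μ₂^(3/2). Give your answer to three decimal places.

-2.146

σ = √μ₂ = √54.76 = 7.40000
σ³ = μ₂^(3/2) = 405.22400
γ₁ = μ₃/σ³ = -869.678 / 405.22400 ≈ -2.146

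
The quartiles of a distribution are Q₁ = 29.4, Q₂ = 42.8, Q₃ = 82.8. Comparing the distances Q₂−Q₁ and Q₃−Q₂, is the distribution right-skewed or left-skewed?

Q₂ − Q₁ = 13.4;  Q₃ − Q₂ = 40.0
Q₃ − Q₂ > Q₂ − Q₁ ⇒ the upper half is more spread out ⇒ right-skewed.

right-skewed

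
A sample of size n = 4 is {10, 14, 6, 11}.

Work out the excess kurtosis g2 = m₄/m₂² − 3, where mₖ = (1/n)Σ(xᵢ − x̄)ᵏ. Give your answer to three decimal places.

x̄ = 10.2500
Σ(xᵢ − x̄)² = 32.7500 ⇒ m₂ = 8.18750
Σ(xᵢ − x̄)⁴ = 524.3281 ⇒ m₄ = 131.08203
m₂² = 67.03516
g2 = m₄/m₂² − 3 = 1.95542 − 3 ≈ -1.045

-1.045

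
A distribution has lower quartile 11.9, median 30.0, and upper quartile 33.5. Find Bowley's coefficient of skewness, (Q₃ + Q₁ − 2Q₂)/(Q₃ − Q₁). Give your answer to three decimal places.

numerator: Q₃ + Q₁ − 2Q₂ = 33.5 + 11.9 − 2×30.0 = -14.6000
denominator: Q₃ − Q₁ = 33.5 − 11.9 = 21.6000
Bowley skewness = -14.6000 / 21.6000 ≈ -0.676

-0.676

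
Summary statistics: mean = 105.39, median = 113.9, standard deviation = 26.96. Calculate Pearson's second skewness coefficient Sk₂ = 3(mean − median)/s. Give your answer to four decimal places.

Sk₂ = 3(105.39 − 113.9) / 26.96 = 3 × -8.5100 / 26.96
    = -25.5300 / 26.96 ≈ -0.9470

-0.9470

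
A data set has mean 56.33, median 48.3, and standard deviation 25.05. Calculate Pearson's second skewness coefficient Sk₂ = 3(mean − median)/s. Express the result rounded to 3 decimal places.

0.962

Sk₂ = 3(56.33 − 48.3) / 25.05 = 3 × 8.0300 / 25.05
    = 24.0900 / 25.05 ≈ 0.962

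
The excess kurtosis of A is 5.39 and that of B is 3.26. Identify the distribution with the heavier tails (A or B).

Higher excess kurtosis ⇒ heavier tails relative to the normal distribution.
5.39 vs 3.26: the larger is 5.39, so A has heavier tails.

A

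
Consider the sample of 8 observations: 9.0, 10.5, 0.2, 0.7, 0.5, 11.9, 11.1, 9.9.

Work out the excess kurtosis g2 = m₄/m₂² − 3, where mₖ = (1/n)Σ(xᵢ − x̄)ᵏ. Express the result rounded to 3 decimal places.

-1.702

x̄ = 6.7250
Σ(xᵢ − x̄)² = 193.0550 ⇒ m₂ = 24.13188
Σ(xᵢ − x̄)⁴ = 6047.0820 ⇒ m₄ = 755.88525
m₂² = 582.34739
g2 = m₄/m₂² − 3 = 1.29800 − 3 ≈ -1.702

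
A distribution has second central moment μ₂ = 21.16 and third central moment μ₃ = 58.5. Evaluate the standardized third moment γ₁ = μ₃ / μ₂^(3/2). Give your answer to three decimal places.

0.601

σ = √μ₂ = √21.16 = 4.60000
σ³ = μ₂^(3/2) = 97.33600
γ₁ = μ₃/σ³ = 58.5 / 97.33600 ≈ 0.601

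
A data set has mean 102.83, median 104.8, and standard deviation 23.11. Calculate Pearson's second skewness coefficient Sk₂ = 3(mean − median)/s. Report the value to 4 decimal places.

-0.2557

Sk₂ = 3(102.83 − 104.8) / 23.11 = 3 × -1.9700 / 23.11
    = -5.9100 / 23.11 ≈ -0.2557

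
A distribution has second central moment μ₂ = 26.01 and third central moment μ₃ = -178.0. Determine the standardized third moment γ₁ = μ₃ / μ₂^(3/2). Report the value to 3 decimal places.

-1.342

σ = √μ₂ = √26.01 = 5.10000
σ³ = μ₂^(3/2) = 132.65100
γ₁ = μ₃/σ³ = -178.0 / 132.65100 ≈ -1.342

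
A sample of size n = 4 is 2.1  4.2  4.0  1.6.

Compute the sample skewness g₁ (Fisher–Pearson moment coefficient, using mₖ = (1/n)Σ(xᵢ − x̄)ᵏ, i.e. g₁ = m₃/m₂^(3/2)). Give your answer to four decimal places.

x̄ = (2.1 + 4.2 + 4.0 + 1.6) / 4 = 2.9750
deviations (xᵢ − x̄): -0.8750, 1.2250, 1.0250, -1.3750
Σ(xᵢ − x̄)² = 5.2075 ⇒ m₂ = 5.2075/4 = 1.30188
Σ(xᵢ − x̄)³ = -0.3544 ⇒ m₃ = -0.3544/4 = -0.08859
m₂^(3/2) = 1.30188^(1.5) = 1.48544
g₁ = m₃ / m₂^(3/2) = -0.08859 / 1.48544 ≈ -0.0596

-0.0596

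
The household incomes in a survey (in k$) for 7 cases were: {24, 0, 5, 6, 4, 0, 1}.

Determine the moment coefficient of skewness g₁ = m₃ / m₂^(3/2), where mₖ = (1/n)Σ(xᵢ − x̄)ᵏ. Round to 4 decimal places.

1.6978

x̄ = (24 + 0 + 5 + 6 + 4 + 0 + 1) / 7 = 5.7143
deviations (xᵢ − x̄): 18.2857, -5.7143, -0.7143, 0.2857, -1.7143, -5.7143, -4.7143
Σ(xᵢ − x̄)² = 425.4286 ⇒ m₂ = 425.4286/7 = 60.77551
Σ(xᵢ − x̄)³ = 5630.8163 ⇒ m₃ = 5630.8163/7 = 804.40233
m₂^(3/2) = 60.77551^(1.5) = 473.79767
g₁ = m₃ / m₂^(3/2) = 804.40233 / 473.79767 ≈ 1.6978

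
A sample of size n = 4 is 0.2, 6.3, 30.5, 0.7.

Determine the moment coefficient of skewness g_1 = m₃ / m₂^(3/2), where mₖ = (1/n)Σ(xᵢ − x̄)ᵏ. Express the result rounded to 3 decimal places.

1.033

x̄ = (0.2 + 6.3 + 30.5 + 0.7) / 4 = 9.4250
deviations (xᵢ − x̄): -9.2250, -3.1250, 21.0750, -8.7250
Σ(xᵢ − x̄)² = 615.1475 ⇒ m₂ = 615.1475/4 = 153.78688
Σ(xᵢ − x̄)³ = 7880.8129 ⇒ m₃ = 7880.8129/4 = 1970.20322
m₂^(3/2) = 153.78688^(1.5) = 1907.12390
g_1 = m₃ / m₂^(3/2) = 1970.20322 / 1907.12390 ≈ 1.033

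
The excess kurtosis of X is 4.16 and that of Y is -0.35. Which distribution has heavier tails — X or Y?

X

Higher excess kurtosis ⇒ heavier tails relative to the normal distribution.
4.16 vs -0.35: the larger is 4.16, so X has heavier tails. (X is leptokurtic — heavier-than-normal tails; the other is platykurtic.)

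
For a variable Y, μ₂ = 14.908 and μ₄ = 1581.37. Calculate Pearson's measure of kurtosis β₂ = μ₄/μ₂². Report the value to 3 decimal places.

7.115

μ₂² = 14.908² = 222.24846
μ₄/μ₂² = 1581.37 / 222.24846 = 7.11532
β₂ ≈ 7.115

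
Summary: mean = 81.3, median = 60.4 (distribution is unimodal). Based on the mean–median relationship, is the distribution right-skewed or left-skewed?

mean − median = 81.3 − 60.4 = 20.9
mean > median ⇒ the longer tail is on the right ⇒ right-skewed (positively skewed).

right-skewed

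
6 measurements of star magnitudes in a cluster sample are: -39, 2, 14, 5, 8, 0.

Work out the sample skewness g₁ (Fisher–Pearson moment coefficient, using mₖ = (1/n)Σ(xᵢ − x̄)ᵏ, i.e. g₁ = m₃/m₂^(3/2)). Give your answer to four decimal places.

x̄ = (-39 + 2 + 14 + 5 + 8 + 0) / 6 = -1.6667
deviations (xᵢ − x̄): -37.3333, 3.6667, 15.6667, 6.6667, 9.6667, 1.6667
Σ(xᵢ − x̄)² = 1793.3333 ⇒ m₂ = 1793.3333/6 = 298.88889
Σ(xᵢ − x̄)³ = -46935.5556 ⇒ m₃ = -46935.5556/6 = -7822.59259
m₂^(3/2) = 298.88889^(1.5) = 5167.31165
g₁ = m₃ / m₂^(3/2) = -7822.59259 / 5167.31165 ≈ -1.5139

-1.5139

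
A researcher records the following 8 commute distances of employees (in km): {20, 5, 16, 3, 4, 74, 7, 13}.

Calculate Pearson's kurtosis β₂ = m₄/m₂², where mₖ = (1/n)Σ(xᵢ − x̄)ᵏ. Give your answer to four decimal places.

x̄ = 17.7500
Σ(xᵢ − x̄)² = 3879.5000 ⇒ m₂ = 484.93750
Σ(xᵢ − x̄)⁴ = 10134694.9063 ⇒ m₄ = 1266836.86328
m₂² = 235164.37891
β₂ = m₄/m₂² = 1266836.86328 / 235164.37891 ≈ 5.3870

5.3870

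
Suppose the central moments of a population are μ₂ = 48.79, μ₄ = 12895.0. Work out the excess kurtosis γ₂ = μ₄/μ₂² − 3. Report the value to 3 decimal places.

2.417

μ₂² = 48.79² = 2380.46410
μ₄/μ₂² = 12895.0 / 2380.46410 = 5.41701
γ₂ = 5.41701 − 3 ≈ 2.417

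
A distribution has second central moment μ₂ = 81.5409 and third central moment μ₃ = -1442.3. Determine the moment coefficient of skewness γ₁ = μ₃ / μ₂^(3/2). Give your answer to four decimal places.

σ = √μ₂ = √81.5409 = 9.03000
σ³ = μ₂^(3/2) = 736.31433
γ₁ = μ₃/σ³ = -1442.3 / 736.31433 ≈ -1.9588

-1.9588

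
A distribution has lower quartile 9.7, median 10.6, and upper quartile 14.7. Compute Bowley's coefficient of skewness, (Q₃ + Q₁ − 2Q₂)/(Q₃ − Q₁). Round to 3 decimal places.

numerator: Q₃ + Q₁ − 2Q₂ = 14.7 + 9.7 − 2×10.6 = 3.2000
denominator: Q₃ − Q₁ = 14.7 − 9.7 = 5.0000
Bowley skewness = 3.2000 / 5.0000 ≈ 0.640

0.640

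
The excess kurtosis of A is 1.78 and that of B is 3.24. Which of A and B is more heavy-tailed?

B

Higher excess kurtosis ⇒ heavier tails relative to the normal distribution.
1.78 vs 3.24: the larger is 3.24, so B has heavier tails.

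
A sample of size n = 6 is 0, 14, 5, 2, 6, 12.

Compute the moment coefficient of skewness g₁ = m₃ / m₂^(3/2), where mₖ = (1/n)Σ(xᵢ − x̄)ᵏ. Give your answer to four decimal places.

x̄ = (0 + 14 + 5 + 2 + 6 + 12) / 6 = 6.5000
deviations (xᵢ − x̄): -6.5000, 7.5000, -1.5000, -4.5000, -0.5000, 5.5000
Σ(xᵢ − x̄)² = 151.5000 ⇒ m₂ = 151.5000/6 = 25.25000
Σ(xᵢ − x̄)³ = 219.0000 ⇒ m₃ = 219.0000/6 = 36.50000
m₂^(3/2) = 25.25000^(1.5) = 126.87968
g₁ = m₃ / m₂^(3/2) = 36.50000 / 126.87968 ≈ 0.2877

0.2877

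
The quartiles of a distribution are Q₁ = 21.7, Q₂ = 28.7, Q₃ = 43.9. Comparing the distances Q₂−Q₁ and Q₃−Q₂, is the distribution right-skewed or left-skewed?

right-skewed

Q₂ − Q₁ = 7.0;  Q₃ − Q₂ = 15.2
Q₃ − Q₂ > Q₂ − Q₁ ⇒ the upper half is more spread out ⇒ right-skewed.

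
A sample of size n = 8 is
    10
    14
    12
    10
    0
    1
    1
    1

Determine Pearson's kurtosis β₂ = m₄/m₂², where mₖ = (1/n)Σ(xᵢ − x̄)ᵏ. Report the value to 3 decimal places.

1.216

x̄ = 6.1250
Σ(xᵢ − x̄)² = 242.8750 ⇒ m₂ = 30.35938
Σ(xᵢ − x̄)⁴ = 8965.2754 ⇒ m₄ = 1120.65942
m₂² = 921.69165
β₂ = m₄/m₂² = 1120.65942 / 921.69165 ≈ 1.216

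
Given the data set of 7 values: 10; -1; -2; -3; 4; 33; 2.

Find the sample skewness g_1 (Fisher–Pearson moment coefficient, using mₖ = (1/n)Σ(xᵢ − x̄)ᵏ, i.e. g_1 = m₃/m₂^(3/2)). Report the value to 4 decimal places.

x̄ = (10 - 1 - 2 - 3 + 4 + 33 + 2) / 7 = 6.1429
deviations (xᵢ − x̄): 3.8571, -7.1429, -8.1429, -9.1429, -2.1429, 26.8571, -4.1429
Σ(xᵢ − x̄)² = 958.8571 ⇒ m₂ = 958.8571/7 = 136.97959
Σ(xᵢ − x̄)³ = 17680.0408 ⇒ m₃ = 17680.0408/7 = 2525.72012
m₂^(3/2) = 136.97959^(1.5) = 1603.18559
g_1 = m₃ / m₂^(3/2) = 2525.72012 / 1603.18559 ≈ 1.5754

1.5754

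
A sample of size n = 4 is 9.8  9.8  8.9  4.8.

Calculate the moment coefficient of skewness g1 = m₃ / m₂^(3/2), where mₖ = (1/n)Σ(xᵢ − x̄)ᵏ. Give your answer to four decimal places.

-1.0512

x̄ = (9.8 + 9.8 + 8.9 + 4.8) / 4 = 8.3250
deviations (xᵢ − x̄): 1.4750, 1.4750, 0.5750, -3.5250
Σ(xᵢ − x̄)² = 17.1075 ⇒ m₂ = 17.1075/4 = 4.27688
Σ(xᵢ − x̄)³ = -37.1921 ⇒ m₃ = -37.1921/4 = -9.29803
m₂^(3/2) = 4.27688^(1.5) = 8.84484
g1 = m₃ / m₂^(3/2) = -9.29803 / 8.84484 ≈ -1.0512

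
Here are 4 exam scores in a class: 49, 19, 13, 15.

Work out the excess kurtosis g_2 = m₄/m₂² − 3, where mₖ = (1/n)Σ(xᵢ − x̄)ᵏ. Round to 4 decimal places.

x̄ = 24.0000
Σ(xᵢ − x̄)² = 852.0000 ⇒ m₂ = 213.00000
Σ(xᵢ − x̄)⁴ = 412452.0000 ⇒ m₄ = 103113.00000
m₂² = 45369.00000
g_2 = m₄/m₂² − 3 = 2.27276 − 3 ≈ -0.7272

-0.7272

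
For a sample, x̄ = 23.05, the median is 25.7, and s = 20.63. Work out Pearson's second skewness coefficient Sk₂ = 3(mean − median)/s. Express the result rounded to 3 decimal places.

-0.385

Sk₂ = 3(23.05 − 25.7) / 20.63 = 3 × -2.6500 / 20.63
    = -7.9500 / 20.63 ≈ -0.385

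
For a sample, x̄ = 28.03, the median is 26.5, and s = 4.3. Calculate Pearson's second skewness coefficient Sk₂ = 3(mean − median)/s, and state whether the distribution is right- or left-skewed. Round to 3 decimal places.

1.067, right-skewed

Sk₂ = 3(28.03 − 26.5) / 4.3 = 3 × 1.5300 / 4.3
    = 4.5900 / 4.3 ≈ 1.067
Sk₂ > 0 ⇒ mean > median ⇒ right-skewed (positive skew).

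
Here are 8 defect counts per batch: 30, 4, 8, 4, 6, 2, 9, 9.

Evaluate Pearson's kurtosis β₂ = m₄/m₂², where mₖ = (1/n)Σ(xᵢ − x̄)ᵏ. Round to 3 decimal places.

5.242

x̄ = 9.0000
Σ(xᵢ − x̄)² = 550.0000 ⇒ m₂ = 68.75000
Σ(xᵢ − x̄)⁴ = 198214.0000 ⇒ m₄ = 24776.75000
m₂² = 4726.56250
β₂ = m₄/m₂² = 24776.75000 / 4726.56250 ≈ 5.242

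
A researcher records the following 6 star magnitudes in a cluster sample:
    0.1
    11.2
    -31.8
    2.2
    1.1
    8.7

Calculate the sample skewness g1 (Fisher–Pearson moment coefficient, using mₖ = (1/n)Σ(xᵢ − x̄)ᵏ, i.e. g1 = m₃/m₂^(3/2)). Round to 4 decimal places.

-1.4578

x̄ = (0.1 + 11.2 - 31.8 + 2.2 + 1.1 + 8.7) / 6 = -1.4167
deviations (xᵢ − x̄): 1.5167, 12.6167, -30.3833, 3.6167, 2.5167, 10.1167
Σ(xᵢ − x̄)² = 1206.3883 ⇒ m₂ = 1206.3883/6 = 201.06472
Σ(xᵢ − x̄)³ = -24937.8116 ⇒ m₃ = -24937.8116/6 = -4156.30193
m₂^(3/2) = 201.06472^(1.5) = 2851.04333
g1 = m₃ / m₂^(3/2) = -4156.30193 / 2851.04333 ≈ -1.4578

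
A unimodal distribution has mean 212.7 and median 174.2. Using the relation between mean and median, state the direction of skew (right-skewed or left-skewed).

right-skewed

mean − median = 212.7 − 174.2 = 38.5
mean > median ⇒ the longer tail is on the right ⇒ right-skewed (positively skewed).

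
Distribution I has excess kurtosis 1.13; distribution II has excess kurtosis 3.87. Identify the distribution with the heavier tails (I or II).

Higher excess kurtosis ⇒ heavier tails relative to the normal distribution.
1.13 vs 3.87: the larger is 3.87, so II has heavier tails.

II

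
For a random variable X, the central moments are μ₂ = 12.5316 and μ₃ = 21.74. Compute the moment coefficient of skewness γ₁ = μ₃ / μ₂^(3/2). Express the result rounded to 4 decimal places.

0.4901

σ = √μ₂ = √12.5316 = 3.54000
σ³ = μ₂^(3/2) = 44.36186
γ₁ = μ₃/σ³ = 21.74 / 44.36186 ≈ 0.4901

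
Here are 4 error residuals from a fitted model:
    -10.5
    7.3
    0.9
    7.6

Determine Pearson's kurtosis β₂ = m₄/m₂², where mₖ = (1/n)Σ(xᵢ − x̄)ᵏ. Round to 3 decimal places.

x̄ = 1.3250
Σ(xᵢ − x̄)² = 215.0875 ⇒ m₂ = 53.77187
Σ(xᵢ − x̄)⁴ = 22377.6108 ⇒ m₄ = 5594.40270
m₂² = 2891.41454
β₂ = m₄/m₂² = 5594.40270 / 2891.41454 ≈ 1.935

1.935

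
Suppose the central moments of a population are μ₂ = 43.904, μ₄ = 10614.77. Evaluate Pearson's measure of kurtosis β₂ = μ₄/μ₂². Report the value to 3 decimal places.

5.507

μ₂² = 43.904² = 1927.56122
μ₄/μ₂² = 10614.77 / 1927.56122 = 5.50684
β₂ ≈ 5.507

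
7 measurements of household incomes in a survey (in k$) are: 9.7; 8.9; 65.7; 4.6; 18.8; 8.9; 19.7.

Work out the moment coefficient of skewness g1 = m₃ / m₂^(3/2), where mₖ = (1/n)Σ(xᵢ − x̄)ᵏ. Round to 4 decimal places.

x̄ = (9.7 + 8.9 + 65.7 + 4.6 + 18.8 + 8.9 + 19.7) / 7 = 19.4714
deviations (xᵢ − x̄): -9.7714, -10.5714, 46.2286, -14.8714, -0.6714, -10.5714, 0.2286
Σ(xᵢ − x̄)² = 2677.7343 ⇒ m₂ = 2677.7343/7 = 382.53347
Σ(xᵢ − x̄)³ = 92209.1402 ⇒ m₃ = 92209.1402/7 = 13172.73432
m₂^(3/2) = 382.53347^(1.5) = 7481.76665
g1 = m₃ / m₂^(3/2) = 13172.73432 / 7481.76665 ≈ 1.7606

1.7606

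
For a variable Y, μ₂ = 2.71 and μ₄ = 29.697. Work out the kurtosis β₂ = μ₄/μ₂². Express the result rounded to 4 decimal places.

μ₂² = 2.71² = 7.34410
μ₄/μ₂² = 29.697 / 7.34410 = 4.04365
β₂ ≈ 4.0437

4.0437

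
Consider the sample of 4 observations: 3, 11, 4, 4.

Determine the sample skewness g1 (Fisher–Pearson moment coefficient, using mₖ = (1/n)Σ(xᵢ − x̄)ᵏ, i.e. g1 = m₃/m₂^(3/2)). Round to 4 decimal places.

x̄ = (3 + 11 + 4 + 4) / 4 = 5.5000
deviations (xᵢ − x̄): -2.5000, 5.5000, -1.5000, -1.5000
Σ(xᵢ − x̄)² = 41.0000 ⇒ m₂ = 41.0000/4 = 10.25000
Σ(xᵢ − x̄)³ = 144.0000 ⇒ m₃ = 144.0000/4 = 36.00000
m₂^(3/2) = 10.25000^(1.5) = 32.81601
g1 = m₃ / m₂^(3/2) = 36.00000 / 32.81601 ≈ 1.0970

1.0970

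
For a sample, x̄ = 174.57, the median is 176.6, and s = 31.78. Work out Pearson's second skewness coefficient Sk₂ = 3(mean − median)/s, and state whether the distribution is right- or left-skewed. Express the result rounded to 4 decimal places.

Sk₂ = 3(174.57 − 176.6) / 31.78 = 3 × -2.0300 / 31.78
    = -6.0900 / 31.78 ≈ -0.1916
Sk₂ < 0 ⇒ mean < median ⇒ left-skewed (negative skew).

-0.1916, left-skewed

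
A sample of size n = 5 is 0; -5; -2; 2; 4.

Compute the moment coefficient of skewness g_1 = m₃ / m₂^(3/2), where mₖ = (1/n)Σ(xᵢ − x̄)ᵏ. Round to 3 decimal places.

-0.208

x̄ = (0 - 5 - 2 + 2 + 4) / 5 = -0.2000
deviations (xᵢ − x̄): 0.2000, -4.8000, -1.8000, 2.2000, 4.2000
Σ(xᵢ − x̄)² = 48.8000 ⇒ m₂ = 48.8000/5 = 9.76000
Σ(xᵢ − x̄)³ = -31.6800 ⇒ m₃ = -31.6800/5 = -6.33600
m₂^(3/2) = 9.76000^(1.5) = 30.49121
g_1 = m₃ / m₂^(3/2) = -6.33600 / 30.49121 ≈ -0.208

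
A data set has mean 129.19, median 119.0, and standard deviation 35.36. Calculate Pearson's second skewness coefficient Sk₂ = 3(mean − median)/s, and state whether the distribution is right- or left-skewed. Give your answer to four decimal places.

Sk₂ = 3(129.19 − 119.0) / 35.36 = 3 × 10.1900 / 35.36
    = 30.5700 / 35.36 ≈ 0.8645
Sk₂ > 0 ⇒ mean > median ⇒ right-skewed (positive skew).

0.8645, right-skewed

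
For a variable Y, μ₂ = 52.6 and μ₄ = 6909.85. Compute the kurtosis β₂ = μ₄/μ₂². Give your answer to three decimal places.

μ₂² = 52.6² = 2766.76000
μ₄/μ₂² = 6909.85 / 2766.76000 = 2.49745
β₂ ≈ 2.497

2.497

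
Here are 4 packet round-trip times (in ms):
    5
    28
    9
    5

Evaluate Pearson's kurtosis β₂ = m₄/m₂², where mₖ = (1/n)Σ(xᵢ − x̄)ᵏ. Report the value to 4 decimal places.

2.2476

x̄ = 11.7500
Σ(xᵢ − x̄)² = 362.7500 ⇒ m₂ = 90.68750
Σ(xᵢ − x̄)⁴ = 73938.0781 ⇒ m₄ = 18484.51953
m₂² = 8224.22266
β₂ = m₄/m₂² = 18484.51953 / 8224.22266 ≈ 2.2476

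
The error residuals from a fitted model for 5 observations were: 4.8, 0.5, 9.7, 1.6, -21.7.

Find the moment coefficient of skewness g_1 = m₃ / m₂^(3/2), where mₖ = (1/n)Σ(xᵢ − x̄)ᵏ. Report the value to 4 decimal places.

-1.1665

x̄ = (4.8 + 0.5 + 9.7 + 1.6 - 21.7) / 5 = -1.0200
deviations (xᵢ − x̄): 5.8200, 1.5200, 10.7200, 2.6200, -20.6800
Σ(xᵢ − x̄)² = 585.6280 ⇒ m₂ = 585.6280/5 = 117.12560
Σ(xᵢ − x̄)³ = -7393.4993 ⇒ m₃ = -7393.4993/5 = -1478.69986
m₂^(3/2) = 117.12560^(1.5) = 1267.58690
g_1 = m₃ / m₂^(3/2) = -1478.69986 / 1267.58690 ≈ -1.1665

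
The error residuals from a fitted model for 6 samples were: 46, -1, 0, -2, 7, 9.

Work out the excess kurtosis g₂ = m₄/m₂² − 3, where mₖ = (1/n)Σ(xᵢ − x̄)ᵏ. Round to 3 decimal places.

0.769

x̄ = 9.8333
Σ(xᵢ − x̄)² = 1670.8333 ⇒ m₂ = 278.47222
Σ(xᵢ − x̄)⁴ = 1753732.8194 ⇒ m₄ = 292288.80324
m₂² = 77546.77855
g₂ = m₄/m₂² − 3 = 3.76919 − 3 ≈ 0.769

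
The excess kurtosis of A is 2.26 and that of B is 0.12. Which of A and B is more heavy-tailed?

A

Higher excess kurtosis ⇒ heavier tails relative to the normal distribution.
2.26 vs 0.12: the larger is 2.26, so A has heavier tails.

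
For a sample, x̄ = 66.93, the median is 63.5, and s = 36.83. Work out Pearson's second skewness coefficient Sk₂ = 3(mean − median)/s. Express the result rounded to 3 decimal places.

0.279

Sk₂ = 3(66.93 − 63.5) / 36.83 = 3 × 3.4300 / 36.83
    = 10.2900 / 36.83 ≈ 0.279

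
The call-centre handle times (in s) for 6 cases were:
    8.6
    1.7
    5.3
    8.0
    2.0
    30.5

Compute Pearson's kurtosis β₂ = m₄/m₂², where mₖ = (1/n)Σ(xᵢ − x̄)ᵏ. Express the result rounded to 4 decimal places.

3.7041

x̄ = 9.3500
Σ(xᵢ − x̄)² = 578.6550 ⇒ m₂ = 96.44250
Σ(xᵢ − x̄)⁴ = 206713.4124 ⇒ m₄ = 34452.23541
m₂² = 9301.15581
β₂ = m₄/m₂² = 34452.23541 / 9301.15581 ≈ 3.7041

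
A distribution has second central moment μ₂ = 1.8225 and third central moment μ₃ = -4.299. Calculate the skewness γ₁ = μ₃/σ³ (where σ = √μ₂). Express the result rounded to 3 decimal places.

σ = √μ₂ = √1.8225 = 1.35000
σ³ = μ₂^(3/2) = 2.46038
γ₁ = μ₃/σ³ = -4.299 / 2.46038 ≈ -1.747

-1.747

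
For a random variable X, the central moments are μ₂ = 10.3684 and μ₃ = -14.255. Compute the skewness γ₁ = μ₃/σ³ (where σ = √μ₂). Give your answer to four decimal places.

σ = √μ₂ = √10.3684 = 3.22000
σ³ = μ₂^(3/2) = 33.38625
γ₁ = μ₃/σ³ = -14.255 / 33.38625 ≈ -0.4270

-0.4270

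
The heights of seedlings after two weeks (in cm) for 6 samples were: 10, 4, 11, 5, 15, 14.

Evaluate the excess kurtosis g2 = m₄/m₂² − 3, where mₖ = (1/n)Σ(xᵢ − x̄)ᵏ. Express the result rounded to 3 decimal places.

x̄ = 9.8333
Σ(xᵢ − x̄)² = 102.8333 ⇒ m₂ = 17.13889
Σ(xᵢ − x̄)⁴ = 2719.4861 ⇒ m₄ = 453.24769
m₂² = 293.74151
g2 = m₄/m₂² − 3 = 1.54302 − 3 ≈ -1.457

-1.457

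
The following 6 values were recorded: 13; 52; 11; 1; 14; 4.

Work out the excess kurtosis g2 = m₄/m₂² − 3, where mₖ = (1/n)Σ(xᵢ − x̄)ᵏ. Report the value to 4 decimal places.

0.6823

x̄ = 15.8333
Σ(xᵢ − x̄)² = 1702.8333 ⇒ m₂ = 283.80556
Σ(xᵢ − x̄)⁴ = 1779578.1528 ⇒ m₄ = 296596.35880
m₂² = 80545.59336
g2 = m₄/m₂² − 3 = 3.68234 − 3 ≈ 0.6823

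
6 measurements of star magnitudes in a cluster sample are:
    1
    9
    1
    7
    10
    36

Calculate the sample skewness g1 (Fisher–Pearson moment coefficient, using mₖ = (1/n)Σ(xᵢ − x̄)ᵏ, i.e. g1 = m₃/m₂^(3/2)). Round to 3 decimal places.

1.435

x̄ = (1 + 9 + 1 + 7 + 10 + 36) / 6 = 10.6667
deviations (xᵢ − x̄): -9.6667, -1.6667, -9.6667, -3.6667, -0.6667, 25.3333
Σ(xᵢ − x̄)² = 845.3333 ⇒ m₂ = 845.3333/6 = 140.88889
Σ(xᵢ − x̄)³ = 14397.5556 ⇒ m₃ = 14397.5556/6 = 2399.59259
m₂^(3/2) = 140.88889^(1.5) = 1672.30357
g1 = m₃ / m₂^(3/2) = 2399.59259 / 1672.30357 ≈ 1.435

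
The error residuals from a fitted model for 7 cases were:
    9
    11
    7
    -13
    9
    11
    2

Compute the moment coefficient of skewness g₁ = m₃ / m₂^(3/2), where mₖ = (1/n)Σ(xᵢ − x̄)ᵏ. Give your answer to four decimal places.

-1.5663

x̄ = (9 + 11 + 7 - 13 + 9 + 11 + 2) / 7 = 5.1429
deviations (xᵢ − x̄): 3.8571, 5.8571, 1.8571, -18.1429, 3.8571, 5.8571, -3.1429
Σ(xᵢ − x̄)² = 440.8571 ⇒ m₂ = 440.8571/7 = 62.97959
Σ(xᵢ − x̄)³ = -5479.9592 ⇒ m₃ = -5479.9592/7 = -782.85131
m₂^(3/2) = 62.97959^(1.5) = 499.80404
g₁ = m₃ / m₂^(3/2) = -782.85131 / 499.80404 ≈ -1.5663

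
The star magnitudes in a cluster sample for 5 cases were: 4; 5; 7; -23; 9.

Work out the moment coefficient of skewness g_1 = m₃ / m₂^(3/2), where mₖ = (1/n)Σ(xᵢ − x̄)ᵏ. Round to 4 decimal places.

x̄ = (4 + 5 + 7 - 23 + 9) / 5 = 0.4000
deviations (xᵢ − x̄): 3.6000, 4.6000, 6.6000, -23.4000, 8.6000
Σ(xᵢ − x̄)² = 699.2000 ⇒ m₂ = 699.2000/5 = 139.84000
Σ(xᵢ − x̄)³ = -11745.3600 ⇒ m₃ = -11745.3600/5 = -2349.07200
m₂^(3/2) = 139.84000^(1.5) = 1653.66343
g_1 = m₃ / m₂^(3/2) = -2349.07200 / 1653.66343 ≈ -1.4205

-1.4205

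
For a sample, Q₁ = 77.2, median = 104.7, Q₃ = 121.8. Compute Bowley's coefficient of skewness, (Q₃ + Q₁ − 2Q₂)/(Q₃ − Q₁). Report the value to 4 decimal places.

numerator: Q₃ + Q₁ − 2Q₂ = 121.8 + 77.2 − 2×104.7 = -10.4000
denominator: Q₃ − Q₁ = 121.8 − 77.2 = 44.6000
Bowley skewness = -10.4000 / 44.6000 ≈ -0.2332

-0.2332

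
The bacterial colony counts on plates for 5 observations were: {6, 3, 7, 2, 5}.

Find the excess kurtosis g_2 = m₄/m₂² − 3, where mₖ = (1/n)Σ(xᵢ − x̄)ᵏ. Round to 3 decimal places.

-1.491

x̄ = 4.6000
Σ(xᵢ − x̄)² = 17.2000 ⇒ m₂ = 3.44000
Σ(xᵢ − x̄)⁴ = 89.2960 ⇒ m₄ = 17.85920
m₂² = 11.83360
g_2 = m₄/m₂² − 3 = 1.50919 − 3 ≈ -1.491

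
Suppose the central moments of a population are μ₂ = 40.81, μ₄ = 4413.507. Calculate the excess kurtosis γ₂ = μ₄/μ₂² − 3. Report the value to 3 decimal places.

μ₂² = 40.81² = 1665.45610
μ₄/μ₂² = 4413.507 / 1665.45610 = 2.65003
γ₂ = 2.65003 − 3 ≈ -0.350

-0.350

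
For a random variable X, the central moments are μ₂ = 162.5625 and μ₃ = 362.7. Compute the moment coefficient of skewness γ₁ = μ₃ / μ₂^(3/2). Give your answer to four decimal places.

σ = √μ₂ = √162.5625 = 12.75000
σ³ = μ₂^(3/2) = 2072.67188
γ₁ = μ₃/σ³ = 362.7 / 2072.67188 ≈ 0.1750

0.1750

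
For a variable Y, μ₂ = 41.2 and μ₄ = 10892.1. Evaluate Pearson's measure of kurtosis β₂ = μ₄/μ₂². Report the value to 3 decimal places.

μ₂² = 41.2² = 1697.44000
μ₄/μ₂² = 10892.1 / 1697.44000 = 6.41678
β₂ ≈ 6.417

6.417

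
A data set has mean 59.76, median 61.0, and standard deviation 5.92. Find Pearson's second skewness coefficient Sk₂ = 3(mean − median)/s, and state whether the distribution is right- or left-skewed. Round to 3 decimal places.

-0.628, left-skewed

Sk₂ = 3(59.76 − 61.0) / 5.92 = 3 × -1.2400 / 5.92
    = -3.7200 / 5.92 ≈ -0.628
Sk₂ < 0 ⇒ mean < median ⇒ left-skewed (negative skew).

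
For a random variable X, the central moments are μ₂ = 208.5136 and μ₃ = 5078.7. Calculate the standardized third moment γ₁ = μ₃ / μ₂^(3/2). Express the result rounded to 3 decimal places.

1.687

σ = √μ₂ = √208.5136 = 14.44000
σ³ = μ₂^(3/2) = 3010.93638
γ₁ = μ₃/σ³ = 5078.7 / 3010.93638 ≈ 1.687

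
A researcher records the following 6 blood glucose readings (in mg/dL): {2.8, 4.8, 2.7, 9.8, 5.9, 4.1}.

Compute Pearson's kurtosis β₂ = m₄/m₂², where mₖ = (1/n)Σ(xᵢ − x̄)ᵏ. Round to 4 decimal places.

x̄ = 5.0167
Σ(xᵢ − x̄)² = 34.8283 ⇒ m₂ = 5.80472
Σ(xᵢ − x̄)⁴ = 577.7719 ⇒ m₄ = 96.29531
m₂² = 33.69480
β₂ = m₄/m₂² = 96.29531 / 33.69480 ≈ 2.8579

2.8579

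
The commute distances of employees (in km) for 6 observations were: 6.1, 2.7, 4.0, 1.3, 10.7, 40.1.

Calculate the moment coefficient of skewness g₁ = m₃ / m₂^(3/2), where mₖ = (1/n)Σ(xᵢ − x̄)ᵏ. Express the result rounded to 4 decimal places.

x̄ = (6.1 + 2.7 + 4.0 + 1.3 + 10.7 + 40.1) / 6 = 10.8167
deviations (xᵢ − x̄): -4.7167, -8.1167, -6.8167, -9.5167, -0.1167, 29.2833
Σ(xᵢ − x̄)² = 1082.6883 ⇒ m₂ = 1082.6883/6 = 180.44806
Σ(xᵢ − x̄)³ = 23292.5506 ⇒ m₃ = 23292.5506/6 = 3882.09176
m₂^(3/2) = 180.44806^(1.5) = 2423.97597
g₁ = m₃ / m₂^(3/2) = 3882.09176 / 2423.97597 ≈ 1.6015

1.6015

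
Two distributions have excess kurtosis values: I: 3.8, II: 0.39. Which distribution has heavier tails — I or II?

Higher excess kurtosis ⇒ heavier tails relative to the normal distribution.
3.8 vs 0.39: the larger is 3.8, so I has heavier tails.

I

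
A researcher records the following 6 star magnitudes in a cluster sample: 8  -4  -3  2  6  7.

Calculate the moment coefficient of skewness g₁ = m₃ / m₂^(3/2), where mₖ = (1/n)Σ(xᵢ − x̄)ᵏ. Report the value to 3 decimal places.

-0.324

x̄ = (8 - 4 - 3 + 2 + 6 + 7) / 6 = 2.6667
deviations (xᵢ − x̄): 5.3333, -6.6667, -5.6667, -0.6667, 3.3333, 4.3333
Σ(xᵢ − x̄)² = 135.3333 ⇒ m₂ = 135.3333/6 = 22.55556
Σ(xᵢ − x̄)³ = -208.4444 ⇒ m₃ = -208.4444/6 = -34.74074
m₂^(3/2) = 22.55556^(1.5) = 107.12240
g₁ = m₃ / m₂^(3/2) = -34.74074 / 107.12240 ≈ -0.324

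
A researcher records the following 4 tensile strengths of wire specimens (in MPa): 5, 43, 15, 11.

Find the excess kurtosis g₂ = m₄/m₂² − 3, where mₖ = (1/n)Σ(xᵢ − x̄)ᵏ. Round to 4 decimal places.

-0.8082

x̄ = 18.5000
Σ(xᵢ − x̄)² = 851.0000 ⇒ m₂ = 212.75000
Σ(xᵢ − x̄)⁴ = 396829.2500 ⇒ m₄ = 99207.31250
m₂² = 45262.56250
g₂ = m₄/m₂² − 3 = 2.19182 − 3 ≈ -0.8082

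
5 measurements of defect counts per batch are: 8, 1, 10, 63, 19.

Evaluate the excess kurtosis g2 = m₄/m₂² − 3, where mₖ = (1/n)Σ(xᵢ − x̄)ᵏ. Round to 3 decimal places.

-0.076

x̄ = 20.2000
Σ(xᵢ − x̄)² = 2454.8000 ⇒ m₂ = 490.96000
Σ(xᵢ − x̄)⁴ = 3524512.9760 ⇒ m₄ = 704902.59520
m₂² = 241041.72160
g2 = m₄/m₂² − 3 = 2.92440 − 3 ≈ -0.076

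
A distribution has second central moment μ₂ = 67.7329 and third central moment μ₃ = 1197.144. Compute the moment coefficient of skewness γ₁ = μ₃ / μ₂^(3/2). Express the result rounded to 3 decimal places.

2.148

σ = √μ₂ = √67.7329 = 8.23000
σ³ = μ₂^(3/2) = 557.44177
γ₁ = μ₃/σ³ = 1197.144 / 557.44177 ≈ 2.148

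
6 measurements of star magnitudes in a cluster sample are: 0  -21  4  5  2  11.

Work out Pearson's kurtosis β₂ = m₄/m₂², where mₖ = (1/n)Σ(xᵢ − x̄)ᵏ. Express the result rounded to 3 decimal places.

3.508

x̄ = 0.1667
Σ(xᵢ − x̄)² = 606.8333 ⇒ m₂ = 101.13889
Σ(xᵢ − x̄)⁴ = 215275.4861 ⇒ m₄ = 35879.24769
m₂² = 10229.07485
β₂ = m₄/m₂² = 35879.24769 / 10229.07485 ≈ 3.508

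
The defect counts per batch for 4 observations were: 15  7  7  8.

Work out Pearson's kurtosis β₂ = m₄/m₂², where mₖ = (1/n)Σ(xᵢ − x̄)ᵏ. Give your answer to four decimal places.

2.2907

x̄ = 9.2500
Σ(xᵢ − x̄)² = 44.7500 ⇒ m₂ = 11.18750
Σ(xᵢ − x̄)⁴ = 1146.8281 ⇒ m₄ = 286.70703
m₂² = 125.16016
β₂ = m₄/m₂² = 286.70703 / 125.16016 ≈ 2.2907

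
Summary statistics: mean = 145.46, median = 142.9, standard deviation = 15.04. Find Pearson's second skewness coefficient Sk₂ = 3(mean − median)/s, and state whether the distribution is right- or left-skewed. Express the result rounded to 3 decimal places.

0.511, right-skewed

Sk₂ = 3(145.46 − 142.9) / 15.04 = 3 × 2.5600 / 15.04
    = 7.6800 / 15.04 ≈ 0.511
Sk₂ > 0 ⇒ mean > median ⇒ right-skewed (positive skew).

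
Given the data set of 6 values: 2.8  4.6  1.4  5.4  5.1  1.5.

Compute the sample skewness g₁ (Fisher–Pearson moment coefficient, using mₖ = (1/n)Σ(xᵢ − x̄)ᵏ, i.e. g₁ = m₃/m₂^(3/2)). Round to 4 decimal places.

-0.1377

x̄ = (2.8 + 4.6 + 1.4 + 5.4 + 5.1 + 1.5) / 6 = 3.4667
deviations (xᵢ − x̄): -0.6667, 1.1333, -2.0667, 1.9333, 1.6333, -1.9667
Σ(xᵢ − x̄)² = 16.2733 ⇒ m₂ = 16.2733/6 = 2.71222
Σ(xᵢ − x̄)³ = -3.6904 ⇒ m₃ = -3.6904/6 = -0.61507
m₂^(3/2) = 2.71222^(1.5) = 4.46671
g₁ = m₃ / m₂^(3/2) = -0.61507 / 4.46671 ≈ -0.1377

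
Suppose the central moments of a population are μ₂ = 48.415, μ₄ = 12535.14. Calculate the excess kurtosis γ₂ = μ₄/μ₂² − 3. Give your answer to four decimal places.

μ₂² = 48.415² = 2344.01223
μ₄/μ₂² = 12535.14 / 2344.01223 = 5.34773
γ₂ = 5.34773 − 3 ≈ 2.3477

2.3477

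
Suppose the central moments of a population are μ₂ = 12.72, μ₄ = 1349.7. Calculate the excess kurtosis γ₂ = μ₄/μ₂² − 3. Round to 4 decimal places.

5.3419

μ₂² = 12.72² = 161.79840
μ₄/μ₂² = 1349.7 / 161.79840 = 8.34186
γ₂ = 8.34186 − 3 ≈ 5.3419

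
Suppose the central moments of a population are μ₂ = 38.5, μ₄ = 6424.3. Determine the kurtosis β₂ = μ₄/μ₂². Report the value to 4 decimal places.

μ₂² = 38.5² = 1482.25000
μ₄/μ₂² = 6424.3 / 1482.25000 = 4.33415
β₂ ≈ 4.3342

4.3342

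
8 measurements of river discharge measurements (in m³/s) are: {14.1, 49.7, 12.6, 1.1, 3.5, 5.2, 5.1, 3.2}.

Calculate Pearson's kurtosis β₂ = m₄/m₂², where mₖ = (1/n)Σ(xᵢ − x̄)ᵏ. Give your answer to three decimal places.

5.224

x̄ = 11.8125
Σ(xᵢ − x̄)² = 1788.1288 ⇒ m₂ = 223.51609
Σ(xᵢ − x̄)⁴ = 2087968.6440 ⇒ m₄ = 260996.08050
m₂² = 49959.44417
β₂ = m₄/m₂² = 260996.08050 / 49959.44417 ≈ 5.224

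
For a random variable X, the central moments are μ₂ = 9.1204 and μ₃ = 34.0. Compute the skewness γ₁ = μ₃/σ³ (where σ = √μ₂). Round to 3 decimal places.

σ = √μ₂ = √9.1204 = 3.02000
σ³ = μ₂^(3/2) = 27.54361
γ₁ = μ₃/σ³ = 34.0 / 27.54361 ≈ 1.234

1.234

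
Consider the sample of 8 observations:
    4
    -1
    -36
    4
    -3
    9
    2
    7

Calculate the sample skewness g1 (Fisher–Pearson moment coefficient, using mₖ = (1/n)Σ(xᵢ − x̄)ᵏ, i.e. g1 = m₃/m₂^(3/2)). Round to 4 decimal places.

-1.9431

x̄ = (4 - 1 - 36 + 4 - 3 + 9 + 2 + 7) / 8 = -1.7500
deviations (xᵢ − x̄): 5.7500, 0.7500, -34.2500, 5.7500, -1.2500, 10.7500, 3.7500, 8.7500
Σ(xᵢ − x̄)² = 1447.5000 ⇒ m₂ = 1447.5000/8 = 180.93750
Σ(xᵢ − x̄)³ = -37833.7500 ⇒ m₃ = -37833.7500/8 = -4729.21875
m₂^(3/2) = 180.93750^(1.5) = 2433.84478
g1 = m₃ / m₂^(3/2) = -4729.21875 / 2433.84478 ≈ -1.9431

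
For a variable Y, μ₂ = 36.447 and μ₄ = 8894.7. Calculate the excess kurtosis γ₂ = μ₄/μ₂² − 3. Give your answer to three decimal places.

3.696

μ₂² = 36.447² = 1328.38381
μ₄/μ₂² = 8894.7 / 1328.38381 = 6.69588
γ₂ = 6.69588 − 3 ≈ 3.696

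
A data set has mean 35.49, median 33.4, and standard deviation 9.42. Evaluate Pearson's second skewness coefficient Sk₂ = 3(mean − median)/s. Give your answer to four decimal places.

Sk₂ = 3(35.49 − 33.4) / 9.42 = 3 × 2.0900 / 9.42
    = 6.2700 / 9.42 ≈ 0.6656

0.6656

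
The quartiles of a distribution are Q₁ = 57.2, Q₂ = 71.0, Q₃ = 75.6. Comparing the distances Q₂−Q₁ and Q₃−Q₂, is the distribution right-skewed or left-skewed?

Q₂ − Q₁ = 13.8;  Q₃ − Q₂ = 4.6
Q₂ − Q₁ > Q₃ − Q₂ ⇒ the lower half is more spread out ⇒ left-skewed.

left-skewed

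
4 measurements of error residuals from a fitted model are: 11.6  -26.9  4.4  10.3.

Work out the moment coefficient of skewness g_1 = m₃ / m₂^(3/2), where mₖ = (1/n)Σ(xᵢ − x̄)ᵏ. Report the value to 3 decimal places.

-1.056

x̄ = (11.6 - 26.9 + 4.4 + 10.3) / 4 = -0.1500
deviations (xᵢ − x̄): 11.7500, -26.7500, 4.5500, 10.4500
Σ(xᵢ − x̄)² = 983.5300 ⇒ m₂ = 983.5300/4 = 245.88250
Σ(xᵢ − x̄)³ = -16283.7000 ⇒ m₃ = -16283.7000/4 = -4070.92500
m₂^(3/2) = 245.88250^(1.5) = 3855.59519
g_1 = m₃ / m₂^(3/2) = -4070.92500 / 3855.59519 ≈ -1.056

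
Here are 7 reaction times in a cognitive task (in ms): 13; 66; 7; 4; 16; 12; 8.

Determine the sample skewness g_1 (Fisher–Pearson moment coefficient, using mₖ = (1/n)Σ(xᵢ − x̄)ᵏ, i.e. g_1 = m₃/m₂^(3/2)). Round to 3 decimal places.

1.892

x̄ = (13 + 66 + 7 + 4 + 16 + 12 + 8) / 7 = 18.0000
deviations (xᵢ − x̄): -5.0000, 48.0000, -11.0000, -14.0000, -2.0000, -6.0000, -10.0000
Σ(xᵢ − x̄)² = 2786.0000 ⇒ m₂ = 2786.0000/7 = 398.00000
Σ(xᵢ − x̄)³ = 105168.0000 ⇒ m₃ = 105168.0000/7 = 15024.00000
m₂^(3/2) = 398.00000^(1.5) = 7940.07506
g_1 = m₃ / m₂^(3/2) = 15024.00000 / 7940.07506 ≈ 1.892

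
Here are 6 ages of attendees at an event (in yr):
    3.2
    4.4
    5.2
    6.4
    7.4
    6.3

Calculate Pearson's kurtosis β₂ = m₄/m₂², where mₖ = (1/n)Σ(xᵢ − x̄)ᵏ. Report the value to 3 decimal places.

1.911

x̄ = 5.4833
Σ(xᵢ − x̄)² = 11.6483 ⇒ m₂ = 1.94139
Σ(xᵢ − x̄)⁴ = 43.2118 ⇒ m₄ = 7.20197
m₂² = 3.76899
β₂ = m₄/m₂² = 7.20197 / 3.76899 ≈ 1.911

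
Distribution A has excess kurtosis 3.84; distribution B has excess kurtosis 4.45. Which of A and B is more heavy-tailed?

Higher excess kurtosis ⇒ heavier tails relative to the normal distribution.
3.84 vs 4.45: the larger is 4.45, so B has heavier tails.

B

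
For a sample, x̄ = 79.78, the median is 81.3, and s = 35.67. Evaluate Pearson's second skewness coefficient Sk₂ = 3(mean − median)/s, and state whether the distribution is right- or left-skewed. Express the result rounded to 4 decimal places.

Sk₂ = 3(79.78 − 81.3) / 35.67 = 3 × -1.5200 / 35.67
    = -4.5600 / 35.67 ≈ -0.1278
Sk₂ < 0 ⇒ mean < median ⇒ left-skewed (negative skew).

-0.1278, left-skewed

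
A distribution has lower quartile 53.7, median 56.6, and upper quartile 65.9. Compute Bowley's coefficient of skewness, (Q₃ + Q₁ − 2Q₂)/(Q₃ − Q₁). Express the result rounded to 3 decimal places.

0.525

numerator: Q₃ + Q₁ − 2Q₂ = 65.9 + 53.7 − 2×56.6 = 6.4000
denominator: Q₃ − Q₁ = 65.9 − 53.7 = 12.2000
Bowley skewness = 6.4000 / 12.2000 ≈ 0.525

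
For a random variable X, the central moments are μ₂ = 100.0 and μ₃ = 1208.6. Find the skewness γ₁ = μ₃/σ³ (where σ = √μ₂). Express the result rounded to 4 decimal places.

1.2086

σ = √μ₂ = √100.0 = 10.00000
σ³ = μ₂^(3/2) = 1000.00000
γ₁ = μ₃/σ³ = 1208.6 / 1000.00000 ≈ 1.2086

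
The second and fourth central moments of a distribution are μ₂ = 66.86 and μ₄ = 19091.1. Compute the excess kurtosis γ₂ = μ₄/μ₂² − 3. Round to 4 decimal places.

1.2707

μ₂² = 66.86² = 4470.25960
μ₄/μ₂² = 19091.1 / 4470.25960 = 4.27069
γ₂ = 4.27069 − 3 ≈ 1.2707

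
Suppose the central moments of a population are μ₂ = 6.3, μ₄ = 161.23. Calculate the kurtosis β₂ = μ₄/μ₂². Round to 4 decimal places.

μ₂² = 6.3² = 39.69000
μ₄/μ₂² = 161.23 / 39.69000 = 4.06223
β₂ ≈ 4.0622

4.0622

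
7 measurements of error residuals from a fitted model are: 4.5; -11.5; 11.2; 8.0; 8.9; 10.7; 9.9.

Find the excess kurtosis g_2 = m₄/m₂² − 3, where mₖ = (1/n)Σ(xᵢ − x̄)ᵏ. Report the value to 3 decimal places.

1.456

x̄ = 5.9571
Σ(xᵢ − x̄)² = 385.2371 ⇒ m₂ = 55.03388
Σ(xᵢ − x̄)⁴ = 94473.8677 ⇒ m₄ = 13496.26681
m₂² = 3028.72768
g_2 = m₄/m₂² − 3 = 4.45608 − 3 ≈ 1.456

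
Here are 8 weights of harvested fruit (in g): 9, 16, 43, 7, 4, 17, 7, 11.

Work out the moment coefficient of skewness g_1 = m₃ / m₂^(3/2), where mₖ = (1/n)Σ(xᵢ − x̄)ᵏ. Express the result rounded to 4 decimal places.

1.7218

x̄ = (9 + 16 + 43 + 7 + 4 + 17 + 7 + 11) / 8 = 14.2500
deviations (xᵢ − x̄): -5.2500, 1.7500, 28.7500, -7.2500, -10.2500, 2.7500, -7.2500, -3.2500
Σ(xᵢ − x̄)² = 1085.5000 ⇒ m₂ = 1085.5000/8 = 135.68750
Σ(xᵢ − x̄)³ = 21771.7500 ⇒ m₃ = 21771.7500/8 = 2721.46875
m₂^(3/2) = 135.68750^(1.5) = 1580.55554
g_1 = m₃ / m₂^(3/2) = 2721.46875 / 1580.55554 ≈ 1.7218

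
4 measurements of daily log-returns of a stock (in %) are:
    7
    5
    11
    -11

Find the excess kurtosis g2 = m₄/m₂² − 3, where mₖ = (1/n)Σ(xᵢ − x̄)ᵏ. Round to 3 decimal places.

x̄ = 3.0000
Σ(xᵢ − x̄)² = 280.0000 ⇒ m₂ = 70.00000
Σ(xᵢ − x̄)⁴ = 42784.0000 ⇒ m₄ = 10696.00000
m₂² = 4900.00000
g2 = m₄/m₂² − 3 = 2.18286 − 3 ≈ -0.817

-0.817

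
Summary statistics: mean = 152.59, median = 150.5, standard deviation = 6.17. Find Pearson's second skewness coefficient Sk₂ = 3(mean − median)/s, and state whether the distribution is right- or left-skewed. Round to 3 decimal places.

Sk₂ = 3(152.59 − 150.5) / 6.17 = 3 × 2.0900 / 6.17
    = 6.2700 / 6.17 ≈ 1.016
Sk₂ > 0 ⇒ mean > median ⇒ right-skewed (positive skew).

1.016, right-skewed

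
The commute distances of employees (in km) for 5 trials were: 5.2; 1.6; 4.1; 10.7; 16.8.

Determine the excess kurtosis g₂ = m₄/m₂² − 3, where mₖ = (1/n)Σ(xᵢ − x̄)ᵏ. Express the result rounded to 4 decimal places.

-1.0498

x̄ = 7.6800
Σ(xᵢ − x̄)² = 148.2280 ⇒ m₂ = 29.64560
Σ(xᵢ − x̄)⁴ = 8569.7648 ⇒ m₄ = 1713.95295
m₂² = 878.86160
g₂ = m₄/m₂² − 3 = 1.95020 − 3 ≈ -1.0498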